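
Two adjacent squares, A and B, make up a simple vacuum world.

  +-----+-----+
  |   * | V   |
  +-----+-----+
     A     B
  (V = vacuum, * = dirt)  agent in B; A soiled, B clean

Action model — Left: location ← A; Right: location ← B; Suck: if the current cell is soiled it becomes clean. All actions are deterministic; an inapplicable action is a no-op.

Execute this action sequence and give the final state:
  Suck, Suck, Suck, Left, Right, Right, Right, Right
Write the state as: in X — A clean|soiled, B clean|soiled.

in B — A soiled, B clean

1) do Suck; now in B — A soiled, B clean
2) do Suck; now in B — A soiled, B clean
3) do Suck; now in B — A soiled, B clean
4) do Left; now in A — A soiled, B clean
5) do Right; now in B — A soiled, B clean
6) do Right; now in B — A soiled, B clean
7) do Right; now in B — A soiled, B clean
8) do Right; now in B — A soiled, B clean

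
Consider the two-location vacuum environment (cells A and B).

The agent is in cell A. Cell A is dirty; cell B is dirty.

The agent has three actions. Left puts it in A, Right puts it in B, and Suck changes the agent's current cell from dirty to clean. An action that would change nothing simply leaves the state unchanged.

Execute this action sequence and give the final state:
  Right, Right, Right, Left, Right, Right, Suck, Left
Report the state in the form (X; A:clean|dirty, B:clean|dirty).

Right (#1): (B; A:dirty, B:dirty)
Right (#2): (B; A:dirty, B:dirty)
Right (#3): (B; A:dirty, B:dirty)
Left (#4): (A; A:dirty, B:dirty)
Right (#5): (B; A:dirty, B:dirty)
Right (#6): (B; A:dirty, B:dirty)
Suck (#7): (B; A:dirty, B:clean)
Left (#8): (A; A:dirty, B:clean)

(A; A:dirty, B:clean)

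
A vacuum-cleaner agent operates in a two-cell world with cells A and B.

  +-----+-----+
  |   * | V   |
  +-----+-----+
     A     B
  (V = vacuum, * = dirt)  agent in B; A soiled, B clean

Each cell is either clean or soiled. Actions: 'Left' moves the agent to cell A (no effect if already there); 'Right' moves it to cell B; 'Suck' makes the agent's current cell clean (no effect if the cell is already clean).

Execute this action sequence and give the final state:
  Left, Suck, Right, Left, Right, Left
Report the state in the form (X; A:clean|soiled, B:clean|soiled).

1) do Left; now (A; A:soiled, B:clean)
2) do Suck; now (A; A:clean, B:clean)
3) do Right; now (B; A:clean, B:clean)
4) do Left; now (A; A:clean, B:clean)
5) do Right; now (B; A:clean, B:clean)
6) do Left; now (A; A:clean, B:clean)

(A; A:clean, B:clean)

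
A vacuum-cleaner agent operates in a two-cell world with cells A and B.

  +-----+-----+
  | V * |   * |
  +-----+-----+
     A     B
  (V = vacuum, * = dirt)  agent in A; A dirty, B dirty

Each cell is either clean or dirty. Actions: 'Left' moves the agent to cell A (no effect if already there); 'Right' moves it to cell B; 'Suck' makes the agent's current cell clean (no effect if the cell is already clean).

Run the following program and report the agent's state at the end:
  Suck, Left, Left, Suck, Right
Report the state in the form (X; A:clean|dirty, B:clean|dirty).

step 1/5 (Suck): (A; A:clean, B:dirty)
step 2/5 (Left): (A; A:clean, B:dirty)
step 3/5 (Left): (A; A:clean, B:dirty)
step 4/5 (Suck): (A; A:clean, B:dirty)
step 5/5 (Right): (B; A:clean, B:dirty)

(B; A:clean, B:dirty)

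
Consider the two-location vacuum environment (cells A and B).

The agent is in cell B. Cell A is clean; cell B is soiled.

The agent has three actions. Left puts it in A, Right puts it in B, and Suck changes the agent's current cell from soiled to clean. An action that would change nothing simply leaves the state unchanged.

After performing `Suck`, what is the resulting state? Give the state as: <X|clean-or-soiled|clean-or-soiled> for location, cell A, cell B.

<B|clean|clean>

start: <B|clean|soiled>
1) do Suck; now <B|clean|clean>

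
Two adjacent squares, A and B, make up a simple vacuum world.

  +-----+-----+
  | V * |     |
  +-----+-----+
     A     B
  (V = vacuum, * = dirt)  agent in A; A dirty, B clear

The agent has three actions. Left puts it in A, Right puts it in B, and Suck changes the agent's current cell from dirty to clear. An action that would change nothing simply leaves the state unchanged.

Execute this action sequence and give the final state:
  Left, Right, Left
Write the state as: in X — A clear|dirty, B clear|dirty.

t=1 Left ⇒ in A — A dirty, B clear
t=2 Right ⇒ in B — A dirty, B clear
t=3 Left ⇒ in A — A dirty, B clear

in A — A dirty, B clear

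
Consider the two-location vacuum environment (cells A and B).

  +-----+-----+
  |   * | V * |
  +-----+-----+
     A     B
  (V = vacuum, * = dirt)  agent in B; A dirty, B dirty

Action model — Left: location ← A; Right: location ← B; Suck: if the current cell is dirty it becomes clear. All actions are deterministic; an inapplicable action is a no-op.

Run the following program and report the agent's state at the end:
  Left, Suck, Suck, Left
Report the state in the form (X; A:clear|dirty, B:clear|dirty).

t=1 Left ⇒ (A; A:dirty, B:dirty)
t=2 Suck ⇒ (A; A:clear, B:dirty)
t=3 Suck ⇒ (A; A:clear, B:dirty)
t=4 Left ⇒ (A; A:clear, B:dirty)

(A; A:clear, B:dirty)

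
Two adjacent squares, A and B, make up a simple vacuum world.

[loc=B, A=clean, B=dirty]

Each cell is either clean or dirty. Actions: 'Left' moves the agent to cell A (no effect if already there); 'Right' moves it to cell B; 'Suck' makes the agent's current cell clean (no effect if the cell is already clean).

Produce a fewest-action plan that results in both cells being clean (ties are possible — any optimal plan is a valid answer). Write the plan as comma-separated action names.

Suck

t=1 Suck ⇒ in B — A clean, B clean
min 1: B is dirty, one Suck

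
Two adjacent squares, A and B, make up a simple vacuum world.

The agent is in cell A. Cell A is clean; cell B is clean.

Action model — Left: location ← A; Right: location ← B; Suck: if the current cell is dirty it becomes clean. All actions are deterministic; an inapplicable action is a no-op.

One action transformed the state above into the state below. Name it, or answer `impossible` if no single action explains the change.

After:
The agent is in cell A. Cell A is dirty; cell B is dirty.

impossible

try  Left: <A|clean|clean>
try Right: <B|clean|clean>
try  Suck: <A|clean|clean>
no single action produces the after-state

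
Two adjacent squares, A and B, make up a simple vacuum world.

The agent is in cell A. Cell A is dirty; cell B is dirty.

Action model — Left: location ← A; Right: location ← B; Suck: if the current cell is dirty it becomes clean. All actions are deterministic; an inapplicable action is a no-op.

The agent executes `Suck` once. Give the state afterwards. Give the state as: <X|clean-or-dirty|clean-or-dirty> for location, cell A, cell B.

<A|clean|dirty>

start: <A|dirty|dirty>
1) do Suck; now <A|clean|dirty>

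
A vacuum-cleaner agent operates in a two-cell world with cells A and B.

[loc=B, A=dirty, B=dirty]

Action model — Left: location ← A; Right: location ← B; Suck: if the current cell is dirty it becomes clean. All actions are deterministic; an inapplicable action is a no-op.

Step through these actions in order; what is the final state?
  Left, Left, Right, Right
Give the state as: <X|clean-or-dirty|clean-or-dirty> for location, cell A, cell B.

<B|dirty|dirty>

1) do Left; now <A|dirty|dirty>
2) do Left; now <A|dirty|dirty>
3) do Right; now <B|dirty|dirty>
4) do Right; now <B|dirty|dirty>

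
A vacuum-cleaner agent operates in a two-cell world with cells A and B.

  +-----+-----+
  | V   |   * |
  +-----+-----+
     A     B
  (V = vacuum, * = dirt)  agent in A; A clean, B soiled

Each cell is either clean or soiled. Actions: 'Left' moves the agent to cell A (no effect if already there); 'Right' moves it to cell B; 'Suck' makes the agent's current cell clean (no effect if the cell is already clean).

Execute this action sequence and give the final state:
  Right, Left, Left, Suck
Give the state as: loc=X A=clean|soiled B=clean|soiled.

loc=A A=clean B=soiled

step 1/4 (Right): loc=B A=clean B=soiled
step 2/4 (Left): loc=A A=clean B=soiled
step 3/4 (Left): loc=A A=clean B=soiled
step 4/4 (Suck): loc=A A=clean B=soiled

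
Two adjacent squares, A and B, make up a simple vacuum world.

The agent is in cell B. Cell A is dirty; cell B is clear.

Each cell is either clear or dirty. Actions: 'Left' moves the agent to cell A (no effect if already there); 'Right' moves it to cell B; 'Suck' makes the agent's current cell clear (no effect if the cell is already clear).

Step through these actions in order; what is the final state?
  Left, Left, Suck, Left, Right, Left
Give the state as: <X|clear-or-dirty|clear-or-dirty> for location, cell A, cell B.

<A|clear|clear>

1. Left → <A|dirty|clear>
2. Left → <A|dirty|clear>
3. Suck → <A|clear|clear>
4. Left → <A|clear|clear>
5. Right → <B|clear|clear>
6. Left → <A|clear|clear>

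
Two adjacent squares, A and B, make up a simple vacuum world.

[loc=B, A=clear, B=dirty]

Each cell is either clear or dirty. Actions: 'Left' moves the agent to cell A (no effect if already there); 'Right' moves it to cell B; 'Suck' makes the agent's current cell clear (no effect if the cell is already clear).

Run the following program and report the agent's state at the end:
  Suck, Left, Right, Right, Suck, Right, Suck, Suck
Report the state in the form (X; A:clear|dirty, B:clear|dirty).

t=1 Suck ⇒ (B; A:clear, B:clear)
t=2 Left ⇒ (A; A:clear, B:clear)
t=3 Right ⇒ (B; A:clear, B:clear)
t=4 Right ⇒ (B; A:clear, B:clear)
t=5 Suck ⇒ (B; A:clear, B:clear)
t=6 Right ⇒ (B; A:clear, B:clear)
t=7 Suck ⇒ (B; A:clear, B:clear)
t=8 Suck ⇒ (B; A:clear, B:clear)

(B; A:clear, B:clear)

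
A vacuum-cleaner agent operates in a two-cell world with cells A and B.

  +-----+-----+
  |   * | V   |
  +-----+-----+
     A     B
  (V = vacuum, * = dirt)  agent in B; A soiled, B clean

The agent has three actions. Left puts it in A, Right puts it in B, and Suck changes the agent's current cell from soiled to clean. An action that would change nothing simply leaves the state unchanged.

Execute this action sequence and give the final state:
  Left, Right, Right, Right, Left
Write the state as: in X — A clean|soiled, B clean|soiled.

in A — A soiled, B clean

t=1 Left ⇒ in A — A soiled, B clean
t=2 Right ⇒ in B — A soiled, B clean
t=3 Right ⇒ in B — A soiled, B clean
t=4 Right ⇒ in B — A soiled, B clean
t=5 Left ⇒ in A — A soiled, B clean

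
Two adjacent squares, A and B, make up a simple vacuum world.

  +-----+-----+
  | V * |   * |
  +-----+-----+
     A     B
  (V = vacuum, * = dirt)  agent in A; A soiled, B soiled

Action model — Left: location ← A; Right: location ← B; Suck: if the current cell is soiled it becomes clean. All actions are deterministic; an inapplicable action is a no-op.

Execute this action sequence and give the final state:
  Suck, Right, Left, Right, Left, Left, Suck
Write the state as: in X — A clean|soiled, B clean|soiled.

in A — A clean, B soiled

1) do Suck; now in A — A clean, B soiled
2) do Right; now in B — A clean, B soiled
3) do Left; now in A — A clean, B soiled
4) do Right; now in B — A clean, B soiled
5) do Left; now in A — A clean, B soiled
6) do Left; now in A — A clean, B soiled
7) do Suck; now in A — A clean, B soiled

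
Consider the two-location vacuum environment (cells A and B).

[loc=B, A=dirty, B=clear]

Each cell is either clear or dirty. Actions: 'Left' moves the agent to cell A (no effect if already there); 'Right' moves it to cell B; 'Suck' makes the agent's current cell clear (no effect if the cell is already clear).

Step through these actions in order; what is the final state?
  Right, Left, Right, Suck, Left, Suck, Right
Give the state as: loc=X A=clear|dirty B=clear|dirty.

step 1/7 (Right): loc=B A=dirty B=clear
step 2/7 (Left): loc=A A=dirty B=clear
step 3/7 (Right): loc=B A=dirty B=clear
step 4/7 (Suck): loc=B A=dirty B=clear
step 5/7 (Left): loc=A A=dirty B=clear
step 6/7 (Suck): loc=A A=clear B=clear
step 7/7 (Right): loc=B A=clear B=clear

loc=B A=clear B=clear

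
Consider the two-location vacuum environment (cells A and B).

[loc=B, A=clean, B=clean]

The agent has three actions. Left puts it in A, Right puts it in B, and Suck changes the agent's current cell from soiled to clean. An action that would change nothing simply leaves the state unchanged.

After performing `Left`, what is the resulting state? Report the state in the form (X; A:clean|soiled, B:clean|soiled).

start: (B; A:clean, B:clean)
step 1/1 (Left): (A; A:clean, B:clean)

(A; A:clean, B:clean)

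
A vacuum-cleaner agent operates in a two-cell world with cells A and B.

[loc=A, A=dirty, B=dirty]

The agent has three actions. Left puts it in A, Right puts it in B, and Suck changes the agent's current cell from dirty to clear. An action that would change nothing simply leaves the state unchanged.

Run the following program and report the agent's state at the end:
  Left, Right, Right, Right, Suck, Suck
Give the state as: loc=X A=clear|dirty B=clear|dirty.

1. Left → loc=A A=dirty B=dirty
2. Right → loc=B A=dirty B=dirty
3. Right → loc=B A=dirty B=dirty
4. Right → loc=B A=dirty B=dirty
5. Suck → loc=B A=dirty B=clear
6. Suck → loc=B A=dirty B=clear

loc=B A=dirty B=clear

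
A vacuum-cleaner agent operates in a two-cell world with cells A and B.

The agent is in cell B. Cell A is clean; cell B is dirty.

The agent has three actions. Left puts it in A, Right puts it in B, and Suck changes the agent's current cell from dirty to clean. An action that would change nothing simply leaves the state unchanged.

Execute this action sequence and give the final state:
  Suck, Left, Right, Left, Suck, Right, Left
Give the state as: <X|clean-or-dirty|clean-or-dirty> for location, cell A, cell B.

t=1 Suck ⇒ <B|clean|clean>
t=2 Left ⇒ <A|clean|clean>
t=3 Right ⇒ <B|clean|clean>
t=4 Left ⇒ <A|clean|clean>
t=5 Suck ⇒ <A|clean|clean>
t=6 Right ⇒ <B|clean|clean>
t=7 Left ⇒ <A|clean|clean>

<A|clean|clean>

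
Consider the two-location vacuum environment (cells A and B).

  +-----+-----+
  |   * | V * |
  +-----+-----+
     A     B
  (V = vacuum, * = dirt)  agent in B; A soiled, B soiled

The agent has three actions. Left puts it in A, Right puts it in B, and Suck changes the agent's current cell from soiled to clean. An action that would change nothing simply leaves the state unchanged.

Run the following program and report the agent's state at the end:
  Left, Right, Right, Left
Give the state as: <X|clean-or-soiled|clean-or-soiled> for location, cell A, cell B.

<A|soiled|soiled>

1) do Left; now <A|soiled|soiled>
2) do Right; now <B|soiled|soiled>
3) do Right; now <B|soiled|soiled>
4) do Left; now <A|soiled|soiled>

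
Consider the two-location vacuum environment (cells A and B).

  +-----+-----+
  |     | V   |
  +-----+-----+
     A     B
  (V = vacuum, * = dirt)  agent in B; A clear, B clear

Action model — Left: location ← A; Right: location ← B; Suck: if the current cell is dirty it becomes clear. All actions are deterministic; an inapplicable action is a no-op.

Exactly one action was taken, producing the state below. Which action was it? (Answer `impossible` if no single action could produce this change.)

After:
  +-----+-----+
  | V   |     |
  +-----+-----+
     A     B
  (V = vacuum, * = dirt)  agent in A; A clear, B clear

try  Left: loc=A A=clear B=clear  ← match
try Right: loc=B A=clear B=clear
try  Suck: loc=B A=clear B=clear

Left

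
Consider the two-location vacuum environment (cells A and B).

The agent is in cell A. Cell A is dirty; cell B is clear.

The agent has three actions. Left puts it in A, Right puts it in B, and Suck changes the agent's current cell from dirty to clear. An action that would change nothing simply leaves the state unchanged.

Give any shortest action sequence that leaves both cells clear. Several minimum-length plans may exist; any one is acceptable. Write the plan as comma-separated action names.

Suck

[1] after Suck: in A — A clear, B clear
min 1: A is dirty, one Suck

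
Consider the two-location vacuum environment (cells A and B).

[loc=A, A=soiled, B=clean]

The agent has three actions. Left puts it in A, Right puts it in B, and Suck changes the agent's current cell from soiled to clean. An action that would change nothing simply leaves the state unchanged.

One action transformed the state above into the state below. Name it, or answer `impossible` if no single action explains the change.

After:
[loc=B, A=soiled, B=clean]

try  Left: <A|soiled|clean>
try Right: <B|soiled|clean>  ← match
try  Suck: <A|clean|clean>

Right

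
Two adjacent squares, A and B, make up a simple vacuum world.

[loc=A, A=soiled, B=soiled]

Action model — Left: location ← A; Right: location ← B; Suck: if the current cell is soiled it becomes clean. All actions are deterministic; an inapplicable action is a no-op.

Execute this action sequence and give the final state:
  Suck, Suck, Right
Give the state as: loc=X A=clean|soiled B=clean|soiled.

loc=B A=clean B=soiled

Suck (#1): loc=A A=clean B=soiled
Suck (#2): loc=A A=clean B=soiled
Right (#3): loc=B A=clean B=soiled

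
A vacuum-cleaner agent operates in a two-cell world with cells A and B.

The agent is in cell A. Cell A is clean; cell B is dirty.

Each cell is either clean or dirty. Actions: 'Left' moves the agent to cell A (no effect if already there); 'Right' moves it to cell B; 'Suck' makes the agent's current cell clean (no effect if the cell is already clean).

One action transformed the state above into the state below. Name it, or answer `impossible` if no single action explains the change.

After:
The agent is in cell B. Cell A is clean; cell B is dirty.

Right

try  Left: (A; A:clean, B:dirty)
try Right: (B; A:clean, B:dirty)  ← match
try  Suck: (A; A:clean, B:dirty)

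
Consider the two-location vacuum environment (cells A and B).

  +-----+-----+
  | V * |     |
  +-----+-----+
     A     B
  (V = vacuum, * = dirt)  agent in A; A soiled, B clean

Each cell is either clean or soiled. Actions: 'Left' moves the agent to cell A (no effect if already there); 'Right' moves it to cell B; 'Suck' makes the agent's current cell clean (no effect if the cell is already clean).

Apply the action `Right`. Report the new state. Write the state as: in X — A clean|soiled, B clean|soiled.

in B — A soiled, B clean

start: in A — A soiled, B clean
[1] after Right: in B — A soiled, B clean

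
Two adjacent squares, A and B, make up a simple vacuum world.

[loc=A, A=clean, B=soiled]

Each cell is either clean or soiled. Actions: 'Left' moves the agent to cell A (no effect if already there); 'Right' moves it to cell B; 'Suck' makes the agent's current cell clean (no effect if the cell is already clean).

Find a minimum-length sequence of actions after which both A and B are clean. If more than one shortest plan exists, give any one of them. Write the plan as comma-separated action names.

Right (#1): <B|clean|soiled>
Suck (#2): <B|clean|clean>
min 2: go B then Suck

Right, Suck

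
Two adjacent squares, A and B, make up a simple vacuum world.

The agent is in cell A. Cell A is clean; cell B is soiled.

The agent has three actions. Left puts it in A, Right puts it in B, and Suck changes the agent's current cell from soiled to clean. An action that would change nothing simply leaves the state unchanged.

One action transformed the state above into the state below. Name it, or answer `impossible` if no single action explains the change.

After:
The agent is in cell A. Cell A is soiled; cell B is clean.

impossible

try  Left: loc=A A=clean B=soiled
try Right: loc=B A=clean B=soiled
try  Suck: loc=A A=clean B=soiled
no single action produces the after-state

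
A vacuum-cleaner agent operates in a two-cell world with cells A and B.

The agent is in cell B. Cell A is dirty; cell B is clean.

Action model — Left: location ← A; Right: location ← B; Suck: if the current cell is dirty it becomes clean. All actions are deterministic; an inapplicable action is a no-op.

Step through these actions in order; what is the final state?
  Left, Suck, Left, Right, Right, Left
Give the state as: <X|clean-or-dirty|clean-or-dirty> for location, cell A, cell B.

<A|clean|clean>

[1] after Left: <A|dirty|clean>
[2] after Suck: <A|clean|clean>
[3] after Left: <A|clean|clean>
[4] after Right: <B|clean|clean>
[5] after Right: <B|clean|clean>
[6] after Left: <A|clean|clean>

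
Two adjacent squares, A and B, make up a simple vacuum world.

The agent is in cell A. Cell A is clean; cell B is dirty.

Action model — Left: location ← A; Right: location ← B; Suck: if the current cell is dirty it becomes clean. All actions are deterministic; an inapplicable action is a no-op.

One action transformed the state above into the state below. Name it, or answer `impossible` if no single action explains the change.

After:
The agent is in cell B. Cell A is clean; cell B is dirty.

try  Left: (A; A:clean, B:dirty)
try Right: (B; A:clean, B:dirty)  ← match
try  Suck: (A; A:clean, B:dirty)

Right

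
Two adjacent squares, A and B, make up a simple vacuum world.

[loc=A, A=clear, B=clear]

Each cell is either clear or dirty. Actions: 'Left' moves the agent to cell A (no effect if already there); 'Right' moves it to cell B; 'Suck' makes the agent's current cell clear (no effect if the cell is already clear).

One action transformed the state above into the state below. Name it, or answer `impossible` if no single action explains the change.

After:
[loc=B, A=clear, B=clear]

try  Left: loc=A A=clear B=clear
try Right: loc=B A=clear B=clear  ← match
try  Suck: loc=A A=clear B=clear

Right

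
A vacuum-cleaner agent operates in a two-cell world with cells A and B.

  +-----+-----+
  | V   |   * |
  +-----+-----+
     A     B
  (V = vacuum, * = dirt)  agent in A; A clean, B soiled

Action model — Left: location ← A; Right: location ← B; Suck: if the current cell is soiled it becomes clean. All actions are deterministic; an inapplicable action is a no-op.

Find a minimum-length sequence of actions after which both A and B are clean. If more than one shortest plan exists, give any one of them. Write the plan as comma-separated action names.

Right, Suck

[1] after Right: <B|clean|soiled>
[2] after Suck: <B|clean|clean>
min 2: go B then Suck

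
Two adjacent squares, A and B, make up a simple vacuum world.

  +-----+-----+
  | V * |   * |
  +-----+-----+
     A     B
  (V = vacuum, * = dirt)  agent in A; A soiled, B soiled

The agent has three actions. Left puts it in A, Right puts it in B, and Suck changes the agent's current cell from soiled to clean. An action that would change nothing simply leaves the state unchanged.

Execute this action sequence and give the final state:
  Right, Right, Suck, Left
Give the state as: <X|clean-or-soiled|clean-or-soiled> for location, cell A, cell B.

Right (#1): <B|soiled|soiled>
Right (#2): <B|soiled|soiled>
Suck (#3): <B|soiled|clean>
Left (#4): <A|soiled|clean>

<A|soiled|clean>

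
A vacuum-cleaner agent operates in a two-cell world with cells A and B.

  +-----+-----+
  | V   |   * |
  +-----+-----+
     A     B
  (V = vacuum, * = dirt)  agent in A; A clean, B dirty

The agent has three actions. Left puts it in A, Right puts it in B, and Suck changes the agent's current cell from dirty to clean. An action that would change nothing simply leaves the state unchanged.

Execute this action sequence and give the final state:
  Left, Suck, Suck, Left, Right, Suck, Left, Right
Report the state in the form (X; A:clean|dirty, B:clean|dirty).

(B; A:clean, B:clean)

Left (#1): (A; A:clean, B:dirty)
Suck (#2): (A; A:clean, B:dirty)
Suck (#3): (A; A:clean, B:dirty)
Left (#4): (A; A:clean, B:dirty)
Right (#5): (B; A:clean, B:dirty)
Suck (#6): (B; A:clean, B:clean)
Left (#7): (A; A:clean, B:clean)
Right (#8): (B; A:clean, B:clean)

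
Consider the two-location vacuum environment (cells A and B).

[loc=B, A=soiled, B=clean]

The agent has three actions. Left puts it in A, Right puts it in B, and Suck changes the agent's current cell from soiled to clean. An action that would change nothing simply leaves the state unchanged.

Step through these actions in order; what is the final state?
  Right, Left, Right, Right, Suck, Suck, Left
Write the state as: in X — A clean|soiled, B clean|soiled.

in A — A soiled, B clean

[1] after Right: in B — A soiled, B clean
[2] after Left: in A — A soiled, B clean
[3] after Right: in B — A soiled, B clean
[4] after Right: in B — A soiled, B clean
[5] after Suck: in B — A soiled, B clean
[6] after Suck: in B — A soiled, B clean
[7] after Left: in A — A soiled, B clean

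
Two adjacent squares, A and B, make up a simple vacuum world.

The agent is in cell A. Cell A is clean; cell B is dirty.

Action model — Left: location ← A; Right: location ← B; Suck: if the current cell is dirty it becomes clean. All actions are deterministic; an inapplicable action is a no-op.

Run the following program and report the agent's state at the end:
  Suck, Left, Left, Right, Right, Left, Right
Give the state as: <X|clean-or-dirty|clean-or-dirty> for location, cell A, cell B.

<B|clean|dirty>

[1] after Suck: <A|clean|dirty>
[2] after Left: <A|clean|dirty>
[3] after Left: <A|clean|dirty>
[4] after Right: <B|clean|dirty>
[5] after Right: <B|clean|dirty>
[6] after Left: <A|clean|dirty>
[7] after Right: <B|clean|dirty>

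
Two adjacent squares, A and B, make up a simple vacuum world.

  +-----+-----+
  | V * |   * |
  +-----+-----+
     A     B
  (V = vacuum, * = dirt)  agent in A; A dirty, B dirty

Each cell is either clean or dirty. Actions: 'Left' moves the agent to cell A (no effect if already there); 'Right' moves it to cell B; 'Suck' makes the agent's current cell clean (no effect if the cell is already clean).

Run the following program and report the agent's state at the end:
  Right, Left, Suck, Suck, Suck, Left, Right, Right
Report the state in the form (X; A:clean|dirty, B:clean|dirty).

[1] after Right: (B; A:dirty, B:dirty)
[2] after Left: (A; A:dirty, B:dirty)
[3] after Suck: (A; A:clean, B:dirty)
[4] after Suck: (A; A:clean, B:dirty)
[5] after Suck: (A; A:clean, B:dirty)
[6] after Left: (A; A:clean, B:dirty)
[7] after Right: (B; A:clean, B:dirty)
[8] after Right: (B; A:clean, B:dirty)

(B; A:clean, B:dirty)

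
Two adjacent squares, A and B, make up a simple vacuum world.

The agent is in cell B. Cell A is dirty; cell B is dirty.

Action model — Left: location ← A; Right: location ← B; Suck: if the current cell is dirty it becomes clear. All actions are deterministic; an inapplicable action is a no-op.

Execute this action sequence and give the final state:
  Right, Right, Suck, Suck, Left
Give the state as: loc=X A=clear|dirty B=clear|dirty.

step 1/5 (Right): loc=B A=dirty B=dirty
step 2/5 (Right): loc=B A=dirty B=dirty
step 3/5 (Suck): loc=B A=dirty B=clear
step 4/5 (Suck): loc=B A=dirty B=clear
step 5/5 (Left): loc=A A=dirty B=clear

loc=A A=dirty B=clear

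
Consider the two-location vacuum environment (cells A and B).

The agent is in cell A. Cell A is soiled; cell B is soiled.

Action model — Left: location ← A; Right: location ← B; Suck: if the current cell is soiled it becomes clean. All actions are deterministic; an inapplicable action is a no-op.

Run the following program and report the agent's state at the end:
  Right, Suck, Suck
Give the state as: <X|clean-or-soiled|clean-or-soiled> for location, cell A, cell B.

<B|soiled|clean>

1. Right → <B|soiled|soiled>
2. Suck → <B|soiled|clean>
3. Suck → <B|soiled|clean>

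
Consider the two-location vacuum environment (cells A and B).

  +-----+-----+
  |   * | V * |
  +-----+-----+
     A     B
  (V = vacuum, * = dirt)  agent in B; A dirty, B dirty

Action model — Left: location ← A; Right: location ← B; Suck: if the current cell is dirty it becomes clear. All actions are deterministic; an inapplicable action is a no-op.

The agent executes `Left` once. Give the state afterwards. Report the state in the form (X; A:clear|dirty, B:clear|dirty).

(A; A:dirty, B:dirty)

start: (B; A:dirty, B:dirty)
Left (#1): (A; A:dirty, B:dirty)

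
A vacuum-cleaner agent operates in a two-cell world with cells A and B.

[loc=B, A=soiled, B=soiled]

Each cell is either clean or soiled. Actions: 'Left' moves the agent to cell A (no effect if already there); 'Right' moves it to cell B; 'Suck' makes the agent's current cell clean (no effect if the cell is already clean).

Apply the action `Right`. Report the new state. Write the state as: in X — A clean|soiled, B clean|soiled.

start: in B — A soiled, B soiled
Right (#1): in B — A soiled, B soiled

in B — A soiled, B soiled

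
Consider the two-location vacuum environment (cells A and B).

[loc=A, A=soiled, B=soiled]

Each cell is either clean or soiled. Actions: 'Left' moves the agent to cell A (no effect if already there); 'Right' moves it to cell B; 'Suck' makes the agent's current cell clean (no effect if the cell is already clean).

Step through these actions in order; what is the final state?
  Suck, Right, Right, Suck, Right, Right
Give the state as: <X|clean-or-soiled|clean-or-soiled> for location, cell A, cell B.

t=1 Suck ⇒ <A|clean|soiled>
t=2 Right ⇒ <B|clean|soiled>
t=3 Right ⇒ <B|clean|soiled>
t=4 Suck ⇒ <B|clean|clean>
t=5 Right ⇒ <B|clean|clean>
t=6 Right ⇒ <B|clean|clean>

<B|clean|clean>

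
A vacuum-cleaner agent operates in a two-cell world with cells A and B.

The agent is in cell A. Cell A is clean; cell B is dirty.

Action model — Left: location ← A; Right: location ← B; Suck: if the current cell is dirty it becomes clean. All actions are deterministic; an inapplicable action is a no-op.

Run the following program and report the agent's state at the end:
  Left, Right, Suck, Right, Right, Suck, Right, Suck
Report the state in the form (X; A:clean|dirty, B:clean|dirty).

(B; A:clean, B:clean)

[1] after Left: (A; A:clean, B:dirty)
[2] after Right: (B; A:clean, B:dirty)
[3] after Suck: (B; A:clean, B:clean)
[4] after Right: (B; A:clean, B:clean)
[5] after Right: (B; A:clean, B:clean)
[6] after Suck: (B; A:clean, B:clean)
[7] after Right: (B; A:clean, B:clean)
[8] after Suck: (B; A:clean, B:clean)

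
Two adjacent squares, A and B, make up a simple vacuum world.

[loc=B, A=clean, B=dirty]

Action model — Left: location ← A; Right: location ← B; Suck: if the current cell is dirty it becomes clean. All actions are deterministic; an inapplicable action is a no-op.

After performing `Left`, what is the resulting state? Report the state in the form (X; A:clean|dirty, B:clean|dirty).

start: (B; A:clean, B:dirty)
1. Left → (A; A:clean, B:dirty)

(A; A:clean, B:dirty)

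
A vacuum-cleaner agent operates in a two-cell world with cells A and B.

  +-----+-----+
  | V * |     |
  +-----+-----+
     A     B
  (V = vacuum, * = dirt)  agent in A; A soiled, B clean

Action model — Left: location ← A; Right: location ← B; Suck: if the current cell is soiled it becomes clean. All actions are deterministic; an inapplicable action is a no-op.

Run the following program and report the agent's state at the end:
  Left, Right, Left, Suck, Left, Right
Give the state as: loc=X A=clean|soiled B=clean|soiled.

1. Left → loc=A A=soiled B=clean
2. Right → loc=B A=soiled B=clean
3. Left → loc=A A=soiled B=clean
4. Suck → loc=A A=clean B=clean
5. Left → loc=A A=clean B=clean
6. Right → loc=B A=clean B=clean

loc=B A=clean B=clean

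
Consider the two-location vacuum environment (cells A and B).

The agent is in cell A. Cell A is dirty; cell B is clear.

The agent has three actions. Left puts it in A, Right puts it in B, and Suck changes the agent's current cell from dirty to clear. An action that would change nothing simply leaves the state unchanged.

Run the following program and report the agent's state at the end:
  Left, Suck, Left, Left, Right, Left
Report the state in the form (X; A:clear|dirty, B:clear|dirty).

t=1 Left ⇒ (A; A:dirty, B:clear)
t=2 Suck ⇒ (A; A:clear, B:clear)
t=3 Left ⇒ (A; A:clear, B:clear)
t=4 Left ⇒ (A; A:clear, B:clear)
t=5 Right ⇒ (B; A:clear, B:clear)
t=6 Left ⇒ (A; A:clear, B:clear)

(A; A:clear, B:clear)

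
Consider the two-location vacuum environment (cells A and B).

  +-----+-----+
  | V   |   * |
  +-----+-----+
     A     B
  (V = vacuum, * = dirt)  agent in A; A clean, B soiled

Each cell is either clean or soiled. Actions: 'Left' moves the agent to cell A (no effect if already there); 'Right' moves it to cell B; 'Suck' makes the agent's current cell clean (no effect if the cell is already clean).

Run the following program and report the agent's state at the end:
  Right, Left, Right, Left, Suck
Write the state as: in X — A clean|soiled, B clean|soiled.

1) do Right; now in B — A clean, B soiled
2) do Left; now in A — A clean, B soiled
3) do Right; now in B — A clean, B soiled
4) do Left; now in A — A clean, B soiled
5) do Suck; now in A — A clean, B soiled

in A — A clean, B soiled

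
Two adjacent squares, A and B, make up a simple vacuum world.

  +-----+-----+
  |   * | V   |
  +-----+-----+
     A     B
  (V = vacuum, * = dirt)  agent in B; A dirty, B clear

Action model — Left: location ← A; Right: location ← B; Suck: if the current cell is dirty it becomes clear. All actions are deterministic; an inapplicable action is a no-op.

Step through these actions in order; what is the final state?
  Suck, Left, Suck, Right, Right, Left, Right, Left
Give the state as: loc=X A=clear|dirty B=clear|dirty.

step 1/8 (Suck): loc=B A=dirty B=clear
step 2/8 (Left): loc=A A=dirty B=clear
step 3/8 (Suck): loc=A A=clear B=clear
step 4/8 (Right): loc=B A=clear B=clear
step 5/8 (Right): loc=B A=clear B=clear
step 6/8 (Left): loc=A A=clear B=clear
step 7/8 (Right): loc=B A=clear B=clear
step 8/8 (Left): loc=A A=clear B=clear

loc=A A=clear B=clear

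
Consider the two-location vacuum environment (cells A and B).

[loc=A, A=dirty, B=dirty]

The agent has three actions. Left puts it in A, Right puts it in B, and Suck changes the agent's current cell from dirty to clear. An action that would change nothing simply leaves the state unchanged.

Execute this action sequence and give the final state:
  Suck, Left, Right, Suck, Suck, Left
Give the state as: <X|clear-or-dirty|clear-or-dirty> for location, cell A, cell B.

step 1/6 (Suck): <A|clear|dirty>
step 2/6 (Left): <A|clear|dirty>
step 3/6 (Right): <B|clear|dirty>
step 4/6 (Suck): <B|clear|clear>
step 5/6 (Suck): <B|clear|clear>
step 6/6 (Left): <A|clear|clear>

<A|clear|clear>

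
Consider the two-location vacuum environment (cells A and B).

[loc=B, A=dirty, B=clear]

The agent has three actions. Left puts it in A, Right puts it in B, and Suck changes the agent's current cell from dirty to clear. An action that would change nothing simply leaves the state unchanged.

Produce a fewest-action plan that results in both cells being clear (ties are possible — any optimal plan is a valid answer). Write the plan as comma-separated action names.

1. Left → (A; A:dirty, B:clear)
2. Suck → (A; A:clear, B:clear)
min 2: go A then Suck

Left, Suck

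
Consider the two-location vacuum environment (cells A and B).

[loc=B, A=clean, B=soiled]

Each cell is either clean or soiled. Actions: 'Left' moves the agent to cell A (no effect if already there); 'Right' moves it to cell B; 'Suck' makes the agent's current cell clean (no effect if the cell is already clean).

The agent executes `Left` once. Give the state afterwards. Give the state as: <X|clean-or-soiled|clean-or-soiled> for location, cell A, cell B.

start: <B|clean|soiled>
step 1/1 (Left): <A|clean|soiled>

<A|clean|soiled>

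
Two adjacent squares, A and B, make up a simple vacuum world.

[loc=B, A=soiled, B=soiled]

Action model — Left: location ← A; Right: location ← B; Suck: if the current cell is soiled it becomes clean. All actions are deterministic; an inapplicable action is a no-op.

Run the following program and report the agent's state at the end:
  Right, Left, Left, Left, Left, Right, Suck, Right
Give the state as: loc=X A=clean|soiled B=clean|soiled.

t=1 Right ⇒ loc=B A=soiled B=soiled
t=2 Left ⇒ loc=A A=soiled B=soiled
t=3 Left ⇒ loc=A A=soiled B=soiled
t=4 Left ⇒ loc=A A=soiled B=soiled
t=5 Left ⇒ loc=A A=soiled B=soiled
t=6 Right ⇒ loc=B A=soiled B=soiled
t=7 Suck ⇒ loc=B A=soiled B=clean
t=8 Right ⇒ loc=B A=soiled B=clean

loc=B A=soiled B=clean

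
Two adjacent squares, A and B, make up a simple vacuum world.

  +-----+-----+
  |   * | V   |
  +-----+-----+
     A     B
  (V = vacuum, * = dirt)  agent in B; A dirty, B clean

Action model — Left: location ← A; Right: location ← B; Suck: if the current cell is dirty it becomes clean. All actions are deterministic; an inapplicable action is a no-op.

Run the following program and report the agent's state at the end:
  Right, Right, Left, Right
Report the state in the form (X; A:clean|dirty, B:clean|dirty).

t=1 Right ⇒ (B; A:dirty, B:clean)
t=2 Right ⇒ (B; A:dirty, B:clean)
t=3 Left ⇒ (A; A:dirty, B:clean)
t=4 Right ⇒ (B; A:dirty, B:clean)

(B; A:dirty, B:clean)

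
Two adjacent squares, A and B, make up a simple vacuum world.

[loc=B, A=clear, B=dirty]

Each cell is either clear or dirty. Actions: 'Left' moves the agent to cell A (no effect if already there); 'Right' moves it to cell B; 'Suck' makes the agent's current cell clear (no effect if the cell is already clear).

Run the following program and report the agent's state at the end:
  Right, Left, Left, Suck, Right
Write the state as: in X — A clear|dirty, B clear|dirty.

in B — A clear, B dirty

1) do Right; now in B — A clear, B dirty
2) do Left; now in A — A clear, B dirty
3) do Left; now in A — A clear, B dirty
4) do Suck; now in A — A clear, B dirty
5) do Right; now in B — A clear, B dirty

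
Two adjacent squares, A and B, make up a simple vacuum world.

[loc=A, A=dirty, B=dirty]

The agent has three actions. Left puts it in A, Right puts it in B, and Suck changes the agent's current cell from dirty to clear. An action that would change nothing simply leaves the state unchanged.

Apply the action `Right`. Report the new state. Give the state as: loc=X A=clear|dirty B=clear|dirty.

start: loc=A A=dirty B=dirty
t=1 Right ⇒ loc=B A=dirty B=dirty

loc=B A=dirty B=dirty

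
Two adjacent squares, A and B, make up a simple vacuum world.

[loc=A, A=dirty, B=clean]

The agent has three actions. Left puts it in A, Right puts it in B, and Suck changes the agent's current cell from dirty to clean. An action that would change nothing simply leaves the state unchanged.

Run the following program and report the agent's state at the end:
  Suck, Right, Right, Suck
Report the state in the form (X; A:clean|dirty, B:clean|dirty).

(B; A:clean, B:clean)

Suck (#1): (A; A:clean, B:clean)
Right (#2): (B; A:clean, B:clean)
Right (#3): (B; A:clean, B:clean)
Suck (#4): (B; A:clean, B:clean)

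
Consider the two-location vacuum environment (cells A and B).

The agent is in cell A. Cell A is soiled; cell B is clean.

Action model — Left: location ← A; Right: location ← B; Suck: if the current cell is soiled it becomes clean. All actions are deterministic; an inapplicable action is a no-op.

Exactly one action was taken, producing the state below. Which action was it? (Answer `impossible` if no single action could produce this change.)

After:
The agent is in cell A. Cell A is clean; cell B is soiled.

impossible

try  Left: in A — A soiled, B clean
try Right: in B — A soiled, B clean
try  Suck: in A — A clean, B clean
no single action produces the after-state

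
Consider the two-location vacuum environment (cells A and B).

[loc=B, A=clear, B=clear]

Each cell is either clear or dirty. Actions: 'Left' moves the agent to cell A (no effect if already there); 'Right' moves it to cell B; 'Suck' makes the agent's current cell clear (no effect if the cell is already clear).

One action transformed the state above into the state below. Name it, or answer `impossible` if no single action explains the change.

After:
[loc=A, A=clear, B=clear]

Left

try  Left: (A; A:clear, B:clear)  ← match
try Right: (B; A:clear, B:clear)
try  Suck: (B; A:clear, B:clear)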